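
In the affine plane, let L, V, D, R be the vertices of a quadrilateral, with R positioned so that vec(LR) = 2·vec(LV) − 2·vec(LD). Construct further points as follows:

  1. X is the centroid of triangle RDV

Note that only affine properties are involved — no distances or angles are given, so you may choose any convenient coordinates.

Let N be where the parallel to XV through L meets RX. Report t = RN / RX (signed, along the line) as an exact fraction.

t = 2

Assign L = (0, 0), V = (1, 0), D = (0, 1), R = (2, -2) — the answer is frame-independent, so this choice is without loss of generality.
1. X is the centroid of triangle RDV ⇒ X = (1, -1/3)
through L parallel to XV: direction (0, 1/3); meets RX at N = (0, 4/3)
N = R + t·(X−R) with t = 2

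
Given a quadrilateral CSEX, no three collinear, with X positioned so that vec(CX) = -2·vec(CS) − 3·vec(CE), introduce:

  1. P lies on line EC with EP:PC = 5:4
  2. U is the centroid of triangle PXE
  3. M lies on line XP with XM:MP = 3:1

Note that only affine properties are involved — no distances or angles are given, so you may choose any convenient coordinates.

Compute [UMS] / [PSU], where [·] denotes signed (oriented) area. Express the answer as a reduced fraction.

[UMS]:[PSU] = 9/136

Choose coordinates C = (0, 0), S = (1, 0), E = (0, 1), X = (-2, -3).
1. P lies on line EC with EP:PC = 5:4 ⇒ P = (0, 4/9)
2. U is the centroid of triangle PXE ⇒ U = (-2/3, -14/27)
3. M lies on line XP with XM:MP = 3:1 ⇒ M = (-1/2, -5/12)
2·[UMS] = -1/12, 2·[PSU] = -34/27
[UMS]:[PSU] = -1/12:-34/27 = 9/136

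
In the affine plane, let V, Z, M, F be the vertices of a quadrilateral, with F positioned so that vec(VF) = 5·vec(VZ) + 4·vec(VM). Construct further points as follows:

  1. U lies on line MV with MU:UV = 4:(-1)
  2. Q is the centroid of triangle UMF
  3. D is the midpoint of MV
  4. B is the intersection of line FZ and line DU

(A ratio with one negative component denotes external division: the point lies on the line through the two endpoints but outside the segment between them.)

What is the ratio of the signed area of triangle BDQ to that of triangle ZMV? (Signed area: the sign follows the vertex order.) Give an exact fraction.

Choose coordinates V = (0, 0), Z = (1, 0), M = (0, 1), F = (5, 4).
1. U lies on line MV with MU:UV = 4:(-1) ⇒ U = (0, -1/3)
2. Q is the centroid of triangle UMF ⇒ Q = (5/3, 14/9)
3. D is the midpoint of MV ⇒ D = (0, 1/2)
4. B is the intersection of line FZ and line DU ⇒ B = (0, -1)
2·[BDQ] = -5/2, 2·[ZMV] = 1
[BDQ]:[ZMV] = -5/2:1 = -5/2

[BDQ]:[ZMV] = -5/2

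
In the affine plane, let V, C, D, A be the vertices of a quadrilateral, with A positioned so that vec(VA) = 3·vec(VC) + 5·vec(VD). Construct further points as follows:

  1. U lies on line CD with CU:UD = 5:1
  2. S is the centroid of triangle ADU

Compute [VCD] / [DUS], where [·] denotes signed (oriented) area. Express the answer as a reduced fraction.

Choose coordinates V = (0, 0), C = (1, 0), D = (0, 1), A = (3, 5).
1. U lies on line CD with CU:UD = 5:1 ⇒ U = (1/6, 5/6)
2. S is the centroid of triangle ADU ⇒ S = (19/18, 41/18)
2·[VCD] = 1, 2·[DUS] = 7/18
[VCD]:[DUS] = 1:7/18 = 18/7

[VCD]:[DUS] = 18/7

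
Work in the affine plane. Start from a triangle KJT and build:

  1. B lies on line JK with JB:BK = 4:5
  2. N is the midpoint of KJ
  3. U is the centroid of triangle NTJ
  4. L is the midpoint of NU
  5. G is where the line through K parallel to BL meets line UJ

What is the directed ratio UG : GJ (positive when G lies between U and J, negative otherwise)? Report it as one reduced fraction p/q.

UG:GJ = -11/18

Work in coordinates with K = (0, 0), J = (1, 0), T = (0, 1).
1. B lies on line JK with JB:BK = 4:5 ⇒ B = (5/9, 0)
2. N is the midpoint of KJ ⇒ N = (1/2, 0)
3. U is the centroid of triangle NTJ ⇒ U = (1/2, 1/3)
4. L is the midpoint of NU ⇒ L = (1/2, 1/6)
5. G is where the line through K parallel to BL meets line UJ ⇒ G = (-2/7, 6/7)
G = U + t·(J−U) with t = -11/7, so UG:GJ = t:(1−t) = -11/7:18/7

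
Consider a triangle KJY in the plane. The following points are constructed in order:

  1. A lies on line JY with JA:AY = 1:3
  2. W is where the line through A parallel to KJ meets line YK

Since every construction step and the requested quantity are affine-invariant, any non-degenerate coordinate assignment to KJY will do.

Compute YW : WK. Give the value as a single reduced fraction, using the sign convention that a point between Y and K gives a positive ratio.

YW:WK = 3

Work in coordinates with K = (0, 0), J = (1, 0), Y = (0, 1).
1. A lies on line JY with JA:AY = 1:3 ⇒ A = (3/4, 1/4)
2. W is where the line through A parallel to KJ meets line YK ⇒ W = (0, 1/4)
W = Y + t·(K−Y) with t = 3/4, so YW:WK = t:(1−t) = 3/4:1/4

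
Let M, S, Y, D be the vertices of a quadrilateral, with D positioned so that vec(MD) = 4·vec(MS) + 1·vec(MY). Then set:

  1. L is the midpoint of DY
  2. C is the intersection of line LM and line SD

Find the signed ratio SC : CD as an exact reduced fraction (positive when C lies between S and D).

SC:CD = -1/2

Set M = (0, 0), S = (1, 0), Y = (0, 1), D = (4, 1); any affine frame gives the same invariant.
1. L is the midpoint of DY ⇒ L = (2, 1)
2. C is the intersection of line LM and line SD ⇒ C = (-2, -1)
C = S + t·(D−S) with t = -1, so SC:CD = t:(1−t) = -1:2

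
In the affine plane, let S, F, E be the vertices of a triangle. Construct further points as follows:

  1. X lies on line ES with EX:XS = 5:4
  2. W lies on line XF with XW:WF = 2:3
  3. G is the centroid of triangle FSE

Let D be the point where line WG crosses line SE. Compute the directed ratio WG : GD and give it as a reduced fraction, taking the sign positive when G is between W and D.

Work in coordinates with S = (0, 0), F = (1, 0), E = (0, 1).
1. X lies on line ES with EX:XS = 5:4 ⇒ X = (0, 4/9)
2. W lies on line XF with XW:WF = 2:3 ⇒ W = (2/5, 4/15)
3. G is the centroid of triangle FSE ⇒ G = (1/3, 1/3)
line WG meets SE at D = (0, 2/3)
G = W + t·(D−W) with t = 1/6, so WG:GD = 1/6:5/6

WG:GD = 1/5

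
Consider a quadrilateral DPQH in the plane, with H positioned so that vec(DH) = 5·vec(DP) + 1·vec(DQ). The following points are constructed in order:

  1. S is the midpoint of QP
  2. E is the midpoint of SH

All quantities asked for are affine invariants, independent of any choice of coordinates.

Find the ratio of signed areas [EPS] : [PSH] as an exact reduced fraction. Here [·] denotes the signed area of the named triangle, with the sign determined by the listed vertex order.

[EPS]:[PSH] = 1/2

Set D = (0, 0), P = (1, 0), Q = (0, 1), H = (5, 1); any affine frame gives the same invariant.
1. S is the midpoint of QP ⇒ S = (1/2, 1/2)
2. E is the midpoint of SH ⇒ E = (11/4, 3/4)
2·[EPS] = -5/4, 2·[PSH] = -5/2
[EPS]:[PSH] = -5/4:-5/2 = 1/2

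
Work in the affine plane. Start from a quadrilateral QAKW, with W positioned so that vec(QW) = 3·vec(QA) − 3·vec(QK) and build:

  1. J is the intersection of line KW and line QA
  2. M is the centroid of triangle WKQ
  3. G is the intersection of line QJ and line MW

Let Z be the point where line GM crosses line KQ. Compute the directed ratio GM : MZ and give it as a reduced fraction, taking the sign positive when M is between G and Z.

GM:MZ = -4/7

Assign Q = (0, 0), A = (1, 0), K = (0, 1), W = (3, -3) — the answer is frame-independent, so this choice is without loss of generality.
1. J is the intersection of line KW and line QA ⇒ J = (3/4, 0)
2. M is the centroid of triangle WKQ ⇒ M = (1, -2/3)
3. G is the intersection of line QJ and line MW ⇒ G = (3/7, 0)
line GM meets KQ at Z = (0, 1/2)
M = G + t·(Z−G) with t = -4/3, so GM:MZ = -4/3:7/3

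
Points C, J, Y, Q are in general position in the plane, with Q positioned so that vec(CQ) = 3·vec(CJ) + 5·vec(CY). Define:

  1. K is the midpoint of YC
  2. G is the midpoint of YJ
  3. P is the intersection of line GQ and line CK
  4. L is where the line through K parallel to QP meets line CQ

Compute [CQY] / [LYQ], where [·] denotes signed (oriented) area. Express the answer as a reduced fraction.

Assign C = (0, 0), J = (1, 0), Y = (0, 1), Q = (3, 5) — the answer is frame-independent, so this choice is without loss of generality.
1. K is the midpoint of YC ⇒ K = (0, 1/2)
2. G is the midpoint of YJ ⇒ G = (1/2, 1/2)
3. P is the intersection of line GQ and line CK ⇒ P = (0, -2/5)
4. L is where the line through K parallel to QP meets line CQ ⇒ L = (-15/4, -25/4)
2·[CQY] = 3, 2·[LYQ] = -27/4
[CQY]:[LYQ] = 3:-27/4 = -4/9

[CQY]:[LYQ] = -4/9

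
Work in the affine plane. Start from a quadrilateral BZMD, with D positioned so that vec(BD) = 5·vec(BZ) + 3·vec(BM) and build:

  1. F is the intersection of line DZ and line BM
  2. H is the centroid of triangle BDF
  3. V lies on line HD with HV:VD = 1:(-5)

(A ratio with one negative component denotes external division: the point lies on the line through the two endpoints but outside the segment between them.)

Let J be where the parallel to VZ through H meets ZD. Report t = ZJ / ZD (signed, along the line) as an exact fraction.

t = 1/5

Choose coordinates B = (0, 0), Z = (1, 0), M = (0, 1), D = (5, 3).
1. F is the intersection of line DZ and line BM ⇒ F = (0, -3/4)
2. H is the centroid of triangle BDF ⇒ H = (5/3, 3/4)
3. V lies on line HD with HV:VD = 1:(-5) ⇒ V = (5/6, 3/16)
through H parallel to VZ: direction (1/6, -3/16); meets ZD at J = (9/5, 3/5)
J = Z + t·(D−Z) with t = 1/5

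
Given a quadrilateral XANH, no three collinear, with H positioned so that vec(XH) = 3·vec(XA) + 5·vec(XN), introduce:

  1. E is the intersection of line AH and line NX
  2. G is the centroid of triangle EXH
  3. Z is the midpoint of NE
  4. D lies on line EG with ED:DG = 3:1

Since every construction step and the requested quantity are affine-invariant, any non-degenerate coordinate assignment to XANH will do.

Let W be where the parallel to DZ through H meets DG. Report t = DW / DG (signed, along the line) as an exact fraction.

Choose coordinates X = (0, 0), A = (1, 0), N = (0, 1), H = (3, 5).
1. E is the intersection of line AH and line NX ⇒ E = (0, -5/2)
2. G is the centroid of triangle EXH ⇒ G = (1, 5/6)
3. Z is the midpoint of NE ⇒ Z = (0, -3/4)
4. D lies on line EG with ED:DG = 3:1 ⇒ D = (3/4, 0)
through H parallel to DZ: direction (-3/4, -3/4); meets DG at W = (27/14, 55/14)
W = D + t·(G−D) with t = 33/7

t = 33/7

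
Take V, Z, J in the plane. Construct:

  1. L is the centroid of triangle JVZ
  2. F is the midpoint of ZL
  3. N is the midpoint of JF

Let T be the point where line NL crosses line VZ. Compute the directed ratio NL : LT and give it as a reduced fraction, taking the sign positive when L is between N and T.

Assign V = (0, 0), Z = (1, 0), J = (0, 1) — the answer is frame-independent, so this choice is without loss of generality.
1. L is the centroid of triangle JVZ ⇒ L = (1/3, 1/3)
2. F is the midpoint of ZL ⇒ F = (2/3, 1/6)
3. N is the midpoint of JF ⇒ N = (1/3, 7/12)
line NL meets VZ at T = (1/3, 0)
L = N + t·(T−N) with t = 3/7, so NL:LT = 3/7:4/7

NL:LT = 3/4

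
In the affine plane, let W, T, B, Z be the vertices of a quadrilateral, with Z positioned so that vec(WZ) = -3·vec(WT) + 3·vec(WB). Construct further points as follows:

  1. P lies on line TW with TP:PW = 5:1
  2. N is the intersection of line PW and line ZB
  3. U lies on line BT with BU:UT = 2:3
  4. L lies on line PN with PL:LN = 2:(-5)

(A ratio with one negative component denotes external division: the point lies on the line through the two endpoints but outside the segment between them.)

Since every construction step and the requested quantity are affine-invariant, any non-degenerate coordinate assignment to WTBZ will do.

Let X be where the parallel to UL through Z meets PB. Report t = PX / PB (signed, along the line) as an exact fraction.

Set W = (0, 0), T = (1, 0), B = (0, 1), Z = (-3, 3); any affine frame gives the same invariant.
1. P lies on line TW with TP:PW = 5:1 ⇒ P = (1/6, 0)
2. N is the intersection of line PW and line ZB ⇒ N = (3/2, 0)
3. U lies on line BT with BU:UT = 2:3 ⇒ U = (2/5, 3/5)
4. L lies on line PN with PL:LN = 2:(-5) ⇒ L = (-13/18, 0)
through Z parallel to UL: direction (-101/90, -3/5); meets PB at X = (-91/165, 237/55)
X = P + t·(B−P) with t = 237/55

t = 237/55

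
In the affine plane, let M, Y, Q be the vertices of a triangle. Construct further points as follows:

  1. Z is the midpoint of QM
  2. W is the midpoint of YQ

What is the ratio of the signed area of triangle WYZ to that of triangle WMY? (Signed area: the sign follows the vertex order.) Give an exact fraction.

Assign M = (0, 0), Y = (1, 0), Q = (0, 1) — the answer is frame-independent, so this choice is without loss of generality.
1. Z is the midpoint of QM ⇒ Z = (0, 1/2)
2. W is the midpoint of YQ ⇒ W = (1/2, 1/2)
2·[WYZ] = -1/4, 2·[WMY] = 1/2
[WYZ]:[WMY] = -1/4:1/2 = -1/2

[WYZ]:[WMY] = -1/2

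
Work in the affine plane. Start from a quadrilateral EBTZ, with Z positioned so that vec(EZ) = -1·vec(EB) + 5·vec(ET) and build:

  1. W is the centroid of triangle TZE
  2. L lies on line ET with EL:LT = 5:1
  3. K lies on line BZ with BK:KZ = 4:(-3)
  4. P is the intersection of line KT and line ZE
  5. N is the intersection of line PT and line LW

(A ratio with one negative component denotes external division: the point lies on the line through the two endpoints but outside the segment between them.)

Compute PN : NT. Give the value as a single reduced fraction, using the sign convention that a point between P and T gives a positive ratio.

Work in coordinates with E = (0, 0), B = (1, 0), T = (0, 1), Z = (-1, 5).
1. W is the centroid of triangle TZE ⇒ W = (-1/3, 2)
2. L lies on line ET with EL:LT = 5:1 ⇒ L = (0, 5/6)
3. K lies on line BZ with BK:KZ = 4:(-3) ⇒ K = (-7, 20)
4. P is the intersection of line KT and line ZE ⇒ P = (-7/16, 35/16)
5. N is the intersection of line PT and line LW ⇒ N = (-7/33, 52/33)
N = P + t·(T−P) with t = 17/33, so PN:NT = t:(1−t) = 17/33:16/33

PN:NT = 17/16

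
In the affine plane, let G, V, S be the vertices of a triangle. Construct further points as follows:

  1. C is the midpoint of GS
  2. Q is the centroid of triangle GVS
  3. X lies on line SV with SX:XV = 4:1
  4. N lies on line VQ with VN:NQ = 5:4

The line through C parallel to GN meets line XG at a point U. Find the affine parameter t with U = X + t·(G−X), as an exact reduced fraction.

Choose coordinates G = (0, 0), V = (1, 0), S = (0, 1).
1. C is the midpoint of GS ⇒ C = (0, 1/2)
2. Q is the centroid of triangle GVS ⇒ Q = (1/3, 1/3)
3. X lies on line SV with SX:XV = 4:1 ⇒ X = (4/5, 1/5)
4. N lies on line VQ with VN:NQ = 5:4 ⇒ N = (17/27, 5/27)
through C parallel to GN: direction (17/27, 5/27); meets XG at U = (-34/3, -17/6)
U = X + t·(G−X) with t = 91/6

t = 91/6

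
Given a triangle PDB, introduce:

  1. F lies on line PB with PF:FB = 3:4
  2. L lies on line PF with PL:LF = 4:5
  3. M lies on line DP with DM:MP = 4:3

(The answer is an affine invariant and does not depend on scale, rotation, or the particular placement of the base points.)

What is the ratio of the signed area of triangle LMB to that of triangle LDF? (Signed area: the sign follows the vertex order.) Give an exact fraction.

[LMB]:[LDF] = 51/35

Set P = (0, 0), D = (1, 0), B = (0, 1); any affine frame gives the same invariant.
1. F lies on line PB with PF:FB = 3:4 ⇒ F = (0, 3/7)
2. L lies on line PF with PL:LF = 4:5 ⇒ L = (0, 4/21)
3. M lies on line DP with DM:MP = 4:3 ⇒ M = (3/7, 0)
2·[LMB] = 17/49, 2·[LDF] = 5/21
[LMB]:[LDF] = 17/49:5/21 = 51/35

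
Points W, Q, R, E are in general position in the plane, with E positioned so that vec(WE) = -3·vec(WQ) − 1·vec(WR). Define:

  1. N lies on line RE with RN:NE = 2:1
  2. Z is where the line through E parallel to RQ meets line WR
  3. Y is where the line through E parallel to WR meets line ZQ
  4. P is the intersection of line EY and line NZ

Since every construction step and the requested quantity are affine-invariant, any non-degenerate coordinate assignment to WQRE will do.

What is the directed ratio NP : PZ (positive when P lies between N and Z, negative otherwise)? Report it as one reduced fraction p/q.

Choose coordinates W = (0, 0), Q = (1, 0), R = (0, 1), E = (-3, -1).
1. N lies on line RE with RN:NE = 2:1 ⇒ N = (-2, -1/3)
2. Z is where the line through E parallel to RQ meets line WR ⇒ Z = (0, -4)
3. Y is where the line through E parallel to WR meets line ZQ ⇒ Y = (-3, -16)
4. P is the intersection of line EY and line NZ ⇒ P = (-3, 3/2)
P = N + t·(Z−N) with t = -1/2, so NP:PZ = t:(1−t) = -1/2:3/2

NP:PZ = -1/3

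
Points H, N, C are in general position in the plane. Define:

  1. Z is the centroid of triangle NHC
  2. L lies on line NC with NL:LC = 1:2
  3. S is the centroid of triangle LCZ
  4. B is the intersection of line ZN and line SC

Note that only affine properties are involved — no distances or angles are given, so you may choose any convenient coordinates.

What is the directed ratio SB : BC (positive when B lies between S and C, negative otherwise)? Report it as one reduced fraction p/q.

SB:BC = -4/9

Choose coordinates H = (0, 0), N = (1, 0), C = (0, 1).
1. Z is the centroid of triangle NHC ⇒ Z = (1/3, 1/3)
2. L lies on line NC with NL:LC = 1:2 ⇒ L = (2/3, 1/3)
3. S is the centroid of triangle LCZ ⇒ S = (1/3, 5/9)
4. B is the intersection of line ZN and line SC ⇒ B = (3/5, 1/5)
B = S + t·(C−S) with t = -4/5, so SB:BC = t:(1−t) = -4/5:9/5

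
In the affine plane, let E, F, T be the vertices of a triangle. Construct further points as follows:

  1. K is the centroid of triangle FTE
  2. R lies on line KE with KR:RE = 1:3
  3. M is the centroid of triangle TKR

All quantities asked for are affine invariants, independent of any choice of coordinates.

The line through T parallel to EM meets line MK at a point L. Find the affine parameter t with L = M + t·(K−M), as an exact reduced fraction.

t = -7/4

Work in coordinates with E = (0, 0), F = (1, 0), T = (0, 1).
1. K is the centroid of triangle FTE ⇒ K = (1/3, 1/3)
2. R lies on line KE with KR:RE = 1:3 ⇒ R = (1/4, 1/4)
3. M is the centroid of triangle TKR ⇒ M = (7/36, 19/36)
through T parallel to EM: direction (7/36, 19/36); meets MK at L = (-7/144, 125/144)
L = M + t·(K−M) with t = -7/4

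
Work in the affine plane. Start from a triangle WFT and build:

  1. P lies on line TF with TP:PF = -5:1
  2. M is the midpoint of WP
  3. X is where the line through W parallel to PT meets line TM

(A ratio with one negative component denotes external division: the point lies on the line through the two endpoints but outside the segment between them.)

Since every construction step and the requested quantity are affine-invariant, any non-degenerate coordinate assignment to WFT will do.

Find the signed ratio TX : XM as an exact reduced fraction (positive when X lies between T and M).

TX:XM = -2

Work in coordinates with W = (0, 0), F = (1, 0), T = (0, 1).
1. P lies on line TF with TP:PF = -5:1 ⇒ P = (5/4, -1/4)
2. M is the midpoint of WP ⇒ M = (5/8, -1/8)
3. X is where the line through W parallel to PT meets line TM ⇒ X = (5/4, -5/4)
X = T + t·(M−T) with t = 2, so TX:XM = t:(1−t) = 2:-1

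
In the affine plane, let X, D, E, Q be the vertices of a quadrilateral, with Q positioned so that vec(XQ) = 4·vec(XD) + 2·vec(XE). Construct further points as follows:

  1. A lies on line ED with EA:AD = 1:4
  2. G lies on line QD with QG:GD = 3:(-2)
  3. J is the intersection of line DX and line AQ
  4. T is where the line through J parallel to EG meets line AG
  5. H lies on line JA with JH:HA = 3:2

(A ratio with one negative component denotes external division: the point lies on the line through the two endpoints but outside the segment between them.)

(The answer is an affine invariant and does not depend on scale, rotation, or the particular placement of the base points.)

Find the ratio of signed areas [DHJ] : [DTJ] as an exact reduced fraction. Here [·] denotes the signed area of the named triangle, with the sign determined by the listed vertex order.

Work in coordinates with X = (0, 0), D = (1, 0), E = (0, 1), Q = (4, 2).
1. A lies on line ED with EA:AD = 1:4 ⇒ A = (1/5, 4/5)
2. G lies on line QD with QG:GD = 3:(-2) ⇒ G = (-5, -4)
3. J is the intersection of line DX and line AQ ⇒ J = (-7/3, 0)
4. T is where the line through J parallel to EG meets line AG ⇒ T = (-67/3, -20)
5. H lies on line JA with JH:HA = 3:2 ⇒ H = (-61/75, 12/25)
2·[DHJ] = 8/5, 2·[DTJ] = -200/3
[DHJ]:[DTJ] = 8/5:-200/3 = -3/125

[DHJ]:[DTJ] = -3/125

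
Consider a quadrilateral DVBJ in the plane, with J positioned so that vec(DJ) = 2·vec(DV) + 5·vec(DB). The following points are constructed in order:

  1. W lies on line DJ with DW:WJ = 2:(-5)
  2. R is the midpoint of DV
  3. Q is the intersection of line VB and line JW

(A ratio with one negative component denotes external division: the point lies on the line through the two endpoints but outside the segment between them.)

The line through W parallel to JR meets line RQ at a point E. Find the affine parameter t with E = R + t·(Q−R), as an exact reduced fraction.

t = 35/18

Assign D = (0, 0), V = (1, 0), B = (0, 1), J = (2, 5) — the answer is frame-independent, so this choice is without loss of generality.
1. W lies on line DJ with DW:WJ = 2:(-5) ⇒ W = (-4/3, -10/3)
2. R is the midpoint of DV ⇒ R = (1/2, 0)
3. Q is the intersection of line VB and line JW ⇒ Q = (2/7, 5/7)
through W parallel to JR: direction (-3/2, -5); meets RQ at E = (1/12, 25/18)
E = R + t·(Q−R) with t = 35/18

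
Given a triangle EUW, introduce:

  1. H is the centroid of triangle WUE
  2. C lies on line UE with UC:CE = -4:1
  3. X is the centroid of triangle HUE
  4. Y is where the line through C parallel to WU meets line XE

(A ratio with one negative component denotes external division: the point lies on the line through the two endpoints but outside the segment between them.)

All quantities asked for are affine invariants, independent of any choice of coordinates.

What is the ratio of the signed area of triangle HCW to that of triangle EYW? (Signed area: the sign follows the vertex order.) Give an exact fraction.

[HCW]:[EYW] = 25/12

Set E = (0, 0), U = (1, 0), W = (0, 1); any affine frame gives the same invariant.
1. H is the centroid of triangle WUE ⇒ H = (1/3, 1/3)
2. C lies on line UE with UC:CE = -4:1 ⇒ C = (-1/3, 0)
3. X is the centroid of triangle HUE ⇒ X = (4/9, 1/9)
4. Y is where the line through C parallel to WU meets line XE ⇒ Y = (-4/15, -1/15)
2·[HCW] = -5/9, 2·[EYW] = -4/15
[HCW]:[EYW] = -5/9:-4/15 = 25/12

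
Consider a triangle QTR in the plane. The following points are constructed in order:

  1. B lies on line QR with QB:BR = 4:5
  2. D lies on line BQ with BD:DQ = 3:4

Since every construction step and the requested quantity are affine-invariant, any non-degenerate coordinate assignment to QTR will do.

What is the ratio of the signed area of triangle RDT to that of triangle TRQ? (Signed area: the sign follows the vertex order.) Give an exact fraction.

Work in coordinates with Q = (0, 0), T = (1, 0), R = (0, 1).
1. B lies on line QR with QB:BR = 4:5 ⇒ B = (0, 4/9)
2. D lies on line BQ with BD:DQ = 3:4 ⇒ D = (0, 16/63)
2·[RDT] = 47/63, 2·[TRQ] = 1
[RDT]:[TRQ] = 47/63:1 = 47/63

[RDT]:[TRQ] = 47/63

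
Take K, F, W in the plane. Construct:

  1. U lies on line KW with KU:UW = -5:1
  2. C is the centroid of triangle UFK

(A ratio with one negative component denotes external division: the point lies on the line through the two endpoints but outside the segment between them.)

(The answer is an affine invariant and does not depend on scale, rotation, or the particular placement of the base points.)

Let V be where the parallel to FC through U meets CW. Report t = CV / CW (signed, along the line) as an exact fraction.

t = 5/3

Assign K = (0, 0), F = (1, 0), W = (0, 1) — the answer is frame-independent, so this choice is without loss of generality.
1. U lies on line KW with KU:UW = -5:1 ⇒ U = (0, 5/4)
2. C is the centroid of triangle UFK ⇒ C = (1/3, 5/12)
through U parallel to FC: direction (-2/3, 5/12); meets CW at V = (-2/9, 25/18)
V = C + t·(W−C) with t = 5/3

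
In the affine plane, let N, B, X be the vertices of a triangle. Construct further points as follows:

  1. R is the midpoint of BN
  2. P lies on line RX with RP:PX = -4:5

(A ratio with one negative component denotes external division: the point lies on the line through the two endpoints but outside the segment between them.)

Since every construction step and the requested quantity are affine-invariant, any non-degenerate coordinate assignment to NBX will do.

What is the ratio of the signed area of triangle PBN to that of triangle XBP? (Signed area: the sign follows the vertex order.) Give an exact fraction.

Assign N = (0, 0), B = (1, 0), X = (0, 1) — the answer is frame-independent, so this choice is without loss of generality.
1. R is the midpoint of BN ⇒ R = (1/2, 0)
2. P lies on line RX with RP:PX = -4:5 ⇒ P = (5/2, -4)
2·[PBN] = 4, 2·[XBP] = -5/2
[PBN]:[XBP] = 4:-5/2 = -8/5

[PBN]:[XBP] = -8/5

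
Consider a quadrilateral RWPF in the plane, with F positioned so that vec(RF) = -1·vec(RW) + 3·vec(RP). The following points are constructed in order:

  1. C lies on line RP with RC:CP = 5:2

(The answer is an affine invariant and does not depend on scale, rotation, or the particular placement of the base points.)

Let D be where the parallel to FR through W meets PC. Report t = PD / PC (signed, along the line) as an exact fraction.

Work in coordinates with R = (0, 0), W = (1, 0), P = (0, 1), F = (-1, 3).
1. C lies on line RP with RC:CP = 5:2 ⇒ C = (0, 5/7)
through W parallel to FR: direction (1, -3); meets PC at D = (0, 3)
D = P + t·(C−P) with t = -7

t = -7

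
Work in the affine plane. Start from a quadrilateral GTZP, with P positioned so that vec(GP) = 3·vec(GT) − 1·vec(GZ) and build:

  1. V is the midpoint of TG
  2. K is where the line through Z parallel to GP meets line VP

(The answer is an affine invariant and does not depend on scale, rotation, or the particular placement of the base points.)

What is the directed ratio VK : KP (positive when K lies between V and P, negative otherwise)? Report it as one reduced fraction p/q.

VK:KP = -5/6

Assign G = (0, 0), T = (1, 0), Z = (0, 1), P = (3, -1) — the answer is frame-independent, so this choice is without loss of generality.
1. V is the midpoint of TG ⇒ V = (1/2, 0)
2. K is where the line through Z parallel to GP meets line VP ⇒ K = (-12, 5)
K = V + t·(P−V) with t = -5, so VK:KP = t:(1−t) = -5:6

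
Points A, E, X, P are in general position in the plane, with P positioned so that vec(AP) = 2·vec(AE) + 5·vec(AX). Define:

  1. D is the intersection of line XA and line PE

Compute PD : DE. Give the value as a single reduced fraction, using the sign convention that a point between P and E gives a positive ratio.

PD:DE = -2

Set A = (0, 0), E = (1, 0), X = (0, 1), P = (2, 5); any affine frame gives the same invariant.
1. D is the intersection of line XA and line PE ⇒ D = (0, -5)
D = P + t·(E−P) with t = 2, so PD:DE = t:(1−t) = 2:-1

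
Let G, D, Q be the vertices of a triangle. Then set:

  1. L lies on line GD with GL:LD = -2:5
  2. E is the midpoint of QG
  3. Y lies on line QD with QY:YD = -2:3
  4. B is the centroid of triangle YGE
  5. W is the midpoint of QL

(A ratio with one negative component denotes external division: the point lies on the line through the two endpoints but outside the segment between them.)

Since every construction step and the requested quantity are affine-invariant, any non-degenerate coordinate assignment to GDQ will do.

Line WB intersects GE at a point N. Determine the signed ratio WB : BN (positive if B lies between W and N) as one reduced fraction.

WB:BN = -1/2

Set G = (0, 0), D = (1, 0), Q = (0, 1); any affine frame gives the same invariant.
1. L lies on line GD with GL:LD = -2:5 ⇒ L = (-2/3, 0)
2. E is the midpoint of QG ⇒ E = (0, 1/2)
3. Y lies on line QD with QY:YD = -2:3 ⇒ Y = (-2, 3)
4. B is the centroid of triangle YGE ⇒ B = (-2/3, 7/6)
5. W is the midpoint of QL ⇒ W = (-1/3, 1/2)
line WB meets GE at N = (0, -1/6)
B = W + t·(N−W) with t = -1, so WB:BN = -1:2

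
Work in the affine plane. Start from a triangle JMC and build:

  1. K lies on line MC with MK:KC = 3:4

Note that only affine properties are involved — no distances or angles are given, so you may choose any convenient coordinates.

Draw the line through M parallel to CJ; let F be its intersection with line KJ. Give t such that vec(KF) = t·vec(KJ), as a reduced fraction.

t = -3/4

Work in coordinates with J = (0, 0), M = (1, 0), C = (0, 1).
1. K lies on line MC with MK:KC = 3:4 ⇒ K = (4/7, 3/7)
through M parallel to CJ: direction (0, -1); meets KJ at F = (1, 3/4)
F = K + t·(J−K) with t = -3/4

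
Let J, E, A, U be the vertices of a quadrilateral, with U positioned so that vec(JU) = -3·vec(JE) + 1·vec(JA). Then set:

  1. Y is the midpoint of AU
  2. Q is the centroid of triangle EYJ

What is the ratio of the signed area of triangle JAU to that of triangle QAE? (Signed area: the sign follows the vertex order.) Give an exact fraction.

Work in coordinates with J = (0, 0), E = (1, 0), A = (0, 1), U = (-3, 1).
1. Y is the midpoint of AU ⇒ Y = (-3/2, 1)
2. Q is the centroid of triangle EYJ ⇒ Q = (-1/6, 1/3)
2·[JAU] = 3, 2·[QAE] = -5/6
[JAU]:[QAE] = 3:-5/6 = -18/5

[JAU]:[QAE] = -18/5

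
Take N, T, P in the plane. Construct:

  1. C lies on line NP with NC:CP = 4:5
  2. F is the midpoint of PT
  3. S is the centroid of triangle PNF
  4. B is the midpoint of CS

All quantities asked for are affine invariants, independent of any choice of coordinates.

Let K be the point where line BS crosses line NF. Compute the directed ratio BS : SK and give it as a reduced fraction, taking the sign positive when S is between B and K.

Assign N = (0, 0), T = (1, 0), P = (0, 1) — the answer is frame-independent, so this choice is without loss of generality.
1. C lies on line NP with NC:CP = 4:5 ⇒ C = (0, 4/9)
2. F is the midpoint of PT ⇒ F = (1/2, 1/2)
3. S is the centroid of triangle PNF ⇒ S = (1/6, 1/2)
4. B is the midpoint of CS ⇒ B = (1/12, 17/36)
line BS meets NF at K = (2/3, 2/3)
S = B + t·(K−B) with t = 1/7, so BS:SK = 1/7:6/7

BS:SK = 1/6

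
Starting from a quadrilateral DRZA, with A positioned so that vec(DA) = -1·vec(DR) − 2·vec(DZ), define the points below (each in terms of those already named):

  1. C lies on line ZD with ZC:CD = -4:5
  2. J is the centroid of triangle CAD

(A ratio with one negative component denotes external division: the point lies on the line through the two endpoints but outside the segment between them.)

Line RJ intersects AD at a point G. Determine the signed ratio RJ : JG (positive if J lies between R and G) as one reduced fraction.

Assign D = (0, 0), R = (1, 0), Z = (0, 1), A = (-1, -2) — the answer is frame-independent, so this choice is without loss of generality.
1. C lies on line ZD with ZC:CD = -4:5 ⇒ C = (0, 5)
2. J is the centroid of triangle CAD ⇒ J = (-1/3, 1)
line RJ meets AD at G = (3/11, 6/11)
J = R + t·(G−R) with t = 11/6, so RJ:JG = 11/6:-5/6

RJ:JG = -11/5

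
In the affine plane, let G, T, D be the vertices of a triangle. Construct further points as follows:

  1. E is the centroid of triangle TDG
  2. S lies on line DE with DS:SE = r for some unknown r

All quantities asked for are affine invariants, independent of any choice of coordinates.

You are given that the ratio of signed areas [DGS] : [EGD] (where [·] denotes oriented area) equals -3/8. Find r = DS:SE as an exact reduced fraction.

r = 3/5

Work in coordinates with G = (0, 0), T = (1, 0), D = (0, 1).
1. E is the centroid of triangle TDG ⇒ E = (1/3, 1/3)
2. With DS:SE = r, write λ = r/(r+1) so S = D + λ·(E−D); S is affine-linear in λ
Every point depending on S is an affine combination of S and λ-independent points, so each such coordinate is linear in λ; the λ² term in each signed area is a multiple of (E−D)×(E−D) = 0, so 2·[DGS] and 2·[EGD] are each linear in λ. Evaluating at λ=0 and λ=1:
  2·[DGS] = 1/3·λ,   2·[EGD] = -1/3
So [DGS]:[EGD] = (1/3·λ) / (-1/3). Setting this equal to -3/8:
  1/3·λ = -3/8·(-1/3)  ⇒  λ = 3/8
Then r = λ/(1−λ) = (3/8)/(5/8) = 3/5. Check: with r = 3/5, S = (1/8, 3/4) and [DGS]:[EGD] = -3/8 as required.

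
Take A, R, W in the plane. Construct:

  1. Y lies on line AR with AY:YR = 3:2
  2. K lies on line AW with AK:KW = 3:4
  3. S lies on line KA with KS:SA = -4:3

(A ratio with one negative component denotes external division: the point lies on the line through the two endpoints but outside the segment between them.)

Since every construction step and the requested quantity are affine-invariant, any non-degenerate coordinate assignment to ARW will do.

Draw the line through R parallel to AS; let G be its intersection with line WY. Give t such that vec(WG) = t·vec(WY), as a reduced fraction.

Assign A = (0, 0), R = (1, 0), W = (0, 1) — the answer is frame-independent, so this choice is without loss of generality.
1. Y lies on line AR with AY:YR = 3:2 ⇒ Y = (3/5, 0)
2. K lies on line AW with AK:KW = 3:4 ⇒ K = (0, 3/7)
3. S lies on line KA with KS:SA = -4:3 ⇒ S = (0, -9/7)
through R parallel to AS: direction (0, -9/7); meets WY at G = (1, -2/3)
G = W + t·(Y−W) with t = 5/3

t = 5/3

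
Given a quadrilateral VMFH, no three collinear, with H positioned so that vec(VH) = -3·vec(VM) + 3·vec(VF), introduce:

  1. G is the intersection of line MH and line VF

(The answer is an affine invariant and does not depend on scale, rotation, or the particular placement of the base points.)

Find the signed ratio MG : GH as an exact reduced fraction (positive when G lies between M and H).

Work in coordinates with V = (0, 0), M = (1, 0), F = (0, 1), H = (-3, 3).
1. G is the intersection of line MH and line VF ⇒ G = (0, 3/4)
G = M + t·(H−M) with t = 1/4, so MG:GH = t:(1−t) = 1/4:3/4

MG:GH = 1/3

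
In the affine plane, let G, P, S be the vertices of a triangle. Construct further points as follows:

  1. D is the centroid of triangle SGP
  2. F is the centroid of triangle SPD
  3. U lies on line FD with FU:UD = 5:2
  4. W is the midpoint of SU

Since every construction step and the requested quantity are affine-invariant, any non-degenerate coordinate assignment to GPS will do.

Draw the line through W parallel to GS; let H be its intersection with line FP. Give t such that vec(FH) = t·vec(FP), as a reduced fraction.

Work in coordinates with G = (0, 0), P = (1, 0), S = (0, 1).
1. D is the centroid of triangle SGP ⇒ D = (1/3, 1/3)
2. F is the centroid of triangle SPD ⇒ F = (4/9, 4/9)
3. U lies on line FD with FU:UD = 5:2 ⇒ U = (23/63, 23/63)
4. W is the midpoint of SU ⇒ W = (23/126, 43/63)
through W parallel to GS: direction (0, 1); meets FP at H = (23/126, 206/315)
H = F + t·(P−F) with t = -33/70

t = -33/70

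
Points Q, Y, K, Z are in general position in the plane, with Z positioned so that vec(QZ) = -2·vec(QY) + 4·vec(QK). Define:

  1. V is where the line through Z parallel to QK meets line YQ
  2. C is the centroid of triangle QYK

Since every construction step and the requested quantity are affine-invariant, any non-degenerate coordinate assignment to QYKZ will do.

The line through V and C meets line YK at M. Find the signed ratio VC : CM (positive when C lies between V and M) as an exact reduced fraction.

VC:CM = 8

Choose coordinates Q = (0, 0), Y = (1, 0), K = (0, 1), Z = (-2, 4).
1. V is where the line through Z parallel to QK meets line YQ ⇒ V = (-2, 0)
2. C is the centroid of triangle QYK ⇒ C = (1/3, 1/3)
line VC meets YK at M = (5/8, 3/8)
C = V + t·(M−V) with t = 8/9, so VC:CM = 8/9:1/9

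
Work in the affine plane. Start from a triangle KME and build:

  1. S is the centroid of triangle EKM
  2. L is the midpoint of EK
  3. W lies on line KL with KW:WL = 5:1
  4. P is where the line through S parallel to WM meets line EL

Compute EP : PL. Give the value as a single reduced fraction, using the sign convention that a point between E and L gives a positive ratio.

Set K = (0, 0), M = (1, 0), E = (0, 1); any affine frame gives the same invariant.
1. S is the centroid of triangle EKM ⇒ S = (1/3, 1/3)
2. L is the midpoint of EK ⇒ L = (0, 1/2)
3. W lies on line KL with KW:WL = 5:1 ⇒ W = (0, 5/12)
4. P is where the line through S parallel to WM meets line EL ⇒ P = (0, 17/36)
P = E + t·(L−E) with t = 19/18, so EP:PL = t:(1−t) = 19/18:-1/18

EP:PL = -19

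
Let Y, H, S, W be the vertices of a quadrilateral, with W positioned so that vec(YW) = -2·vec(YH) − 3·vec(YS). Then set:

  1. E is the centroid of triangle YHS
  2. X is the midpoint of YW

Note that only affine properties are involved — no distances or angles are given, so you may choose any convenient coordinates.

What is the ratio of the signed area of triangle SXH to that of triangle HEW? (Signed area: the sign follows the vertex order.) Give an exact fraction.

[SXH]:[HEW] = 7/6

Choose coordinates Y = (0, 0), H = (1, 0), S = (0, 1), W = (-2, -3).
1. E is the centroid of triangle YHS ⇒ E = (1/3, 1/3)
2. X is the midpoint of YW ⇒ X = (-1, -3/2)
2·[SXH] = 7/2, 2·[HEW] = 3
[SXH]:[HEW] = 7/2:3 = 7/6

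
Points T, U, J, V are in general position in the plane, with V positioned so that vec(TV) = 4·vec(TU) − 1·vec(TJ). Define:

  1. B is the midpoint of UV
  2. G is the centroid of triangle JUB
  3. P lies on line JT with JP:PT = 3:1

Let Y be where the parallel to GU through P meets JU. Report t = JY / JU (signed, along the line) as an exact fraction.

Choose coordinates T = (0, 0), U = (1, 0), J = (0, 1), V = (4, -1).
1. B is the midpoint of UV ⇒ B = (5/2, -1/2)
2. G is the centroid of triangle JUB ⇒ G = (7/6, 1/6)
3. P lies on line JT with JP:PT = 3:1 ⇒ P = (0, 1/4)
through P parallel to GU: direction (-1/6, -1/6); meets JU at Y = (3/8, 5/8)
Y = J + t·(U−J) with t = 3/8

t = 3/8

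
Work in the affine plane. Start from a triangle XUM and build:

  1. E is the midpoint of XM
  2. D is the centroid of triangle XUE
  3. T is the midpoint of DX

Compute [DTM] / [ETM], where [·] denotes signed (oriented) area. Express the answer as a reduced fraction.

[DTM]:[ETM] = -2

Choose coordinates X = (0, 0), U = (1, 0), M = (0, 1).
1. E is the midpoint of XM ⇒ E = (0, 1/2)
2. D is the centroid of triangle XUE ⇒ D = (1/3, 1/6)
3. T is the midpoint of DX ⇒ T = (1/6, 1/12)
2·[DTM] = -1/6, 2·[ETM] = 1/12
[DTM]:[ETM] = -1/6:1/12 = -2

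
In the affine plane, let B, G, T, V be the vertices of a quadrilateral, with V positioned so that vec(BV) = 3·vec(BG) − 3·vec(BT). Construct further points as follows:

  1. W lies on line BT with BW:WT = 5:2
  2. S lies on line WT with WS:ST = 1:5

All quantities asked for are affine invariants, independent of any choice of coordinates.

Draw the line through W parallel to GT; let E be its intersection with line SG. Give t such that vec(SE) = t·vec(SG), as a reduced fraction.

Set B = (0, 0), G = (1, 0), T = (0, 1), V = (3, -3); any affine frame gives the same invariant.
1. W lies on line BT with BW:WT = 5:2 ⇒ W = (0, 5/7)
2. S lies on line WT with WS:ST = 1:5 ⇒ S = (0, 16/21)
through W parallel to GT: direction (-1, 1); meets SG at E = (-1/5, 32/35)
E = S + t·(G−S) with t = -1/5

t = -1/5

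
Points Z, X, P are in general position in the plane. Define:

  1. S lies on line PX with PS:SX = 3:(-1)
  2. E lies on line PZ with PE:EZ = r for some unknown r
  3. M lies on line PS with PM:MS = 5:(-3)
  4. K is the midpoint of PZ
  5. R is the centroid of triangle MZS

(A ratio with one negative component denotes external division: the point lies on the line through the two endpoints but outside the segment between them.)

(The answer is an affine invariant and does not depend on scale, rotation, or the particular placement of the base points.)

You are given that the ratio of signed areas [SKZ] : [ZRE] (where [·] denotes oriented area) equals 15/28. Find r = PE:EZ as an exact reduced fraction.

Set Z = (0, 0), X = (1, 0), P = (0, 1); any affine frame gives the same invariant.
1. S lies on line PX with PS:SX = 3:(-1) ⇒ S = (3/2, -1/2)
2. With PE:EZ = r, write λ = r/(r+1) so E = P + λ·(Z−P); E is affine-linear in λ
3. M lies on line PS with PM:MS = 5:(-3) ⇒ M = (15/4, -11/4)
4. K is the midpoint of PZ ⇒ K = (0, 1/2)
5. R is the centroid of triangle MZS ⇒ R = (7/4, -13/12)
Every point depending on E is an affine combination of E and λ-independent points, so each such coordinate is linear in λ; the λ² term in each signed area is a multiple of (Z−P)×(Z−P) = 0, so 2·[SKZ] and 2·[ZRE] are each linear in λ. Evaluating at λ=0 and λ=1:
  2·[SKZ] = 3/4,   2·[ZRE] = -7/4·λ + 7/4
So [SKZ]:[ZRE] = (3/4) / (-7/4·λ + 7/4). Setting this equal to 15/28:
  3/4 = 15/28·(-7/4·λ + 7/4)  ⇒  λ = 1/5
Then r = λ/(1−λ) = (1/5)/(4/5) = 1/4. Check: with r = 1/4, E = (0, 4/5) and [SKZ]:[ZRE] = 15/28 as required.

r = 1/4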